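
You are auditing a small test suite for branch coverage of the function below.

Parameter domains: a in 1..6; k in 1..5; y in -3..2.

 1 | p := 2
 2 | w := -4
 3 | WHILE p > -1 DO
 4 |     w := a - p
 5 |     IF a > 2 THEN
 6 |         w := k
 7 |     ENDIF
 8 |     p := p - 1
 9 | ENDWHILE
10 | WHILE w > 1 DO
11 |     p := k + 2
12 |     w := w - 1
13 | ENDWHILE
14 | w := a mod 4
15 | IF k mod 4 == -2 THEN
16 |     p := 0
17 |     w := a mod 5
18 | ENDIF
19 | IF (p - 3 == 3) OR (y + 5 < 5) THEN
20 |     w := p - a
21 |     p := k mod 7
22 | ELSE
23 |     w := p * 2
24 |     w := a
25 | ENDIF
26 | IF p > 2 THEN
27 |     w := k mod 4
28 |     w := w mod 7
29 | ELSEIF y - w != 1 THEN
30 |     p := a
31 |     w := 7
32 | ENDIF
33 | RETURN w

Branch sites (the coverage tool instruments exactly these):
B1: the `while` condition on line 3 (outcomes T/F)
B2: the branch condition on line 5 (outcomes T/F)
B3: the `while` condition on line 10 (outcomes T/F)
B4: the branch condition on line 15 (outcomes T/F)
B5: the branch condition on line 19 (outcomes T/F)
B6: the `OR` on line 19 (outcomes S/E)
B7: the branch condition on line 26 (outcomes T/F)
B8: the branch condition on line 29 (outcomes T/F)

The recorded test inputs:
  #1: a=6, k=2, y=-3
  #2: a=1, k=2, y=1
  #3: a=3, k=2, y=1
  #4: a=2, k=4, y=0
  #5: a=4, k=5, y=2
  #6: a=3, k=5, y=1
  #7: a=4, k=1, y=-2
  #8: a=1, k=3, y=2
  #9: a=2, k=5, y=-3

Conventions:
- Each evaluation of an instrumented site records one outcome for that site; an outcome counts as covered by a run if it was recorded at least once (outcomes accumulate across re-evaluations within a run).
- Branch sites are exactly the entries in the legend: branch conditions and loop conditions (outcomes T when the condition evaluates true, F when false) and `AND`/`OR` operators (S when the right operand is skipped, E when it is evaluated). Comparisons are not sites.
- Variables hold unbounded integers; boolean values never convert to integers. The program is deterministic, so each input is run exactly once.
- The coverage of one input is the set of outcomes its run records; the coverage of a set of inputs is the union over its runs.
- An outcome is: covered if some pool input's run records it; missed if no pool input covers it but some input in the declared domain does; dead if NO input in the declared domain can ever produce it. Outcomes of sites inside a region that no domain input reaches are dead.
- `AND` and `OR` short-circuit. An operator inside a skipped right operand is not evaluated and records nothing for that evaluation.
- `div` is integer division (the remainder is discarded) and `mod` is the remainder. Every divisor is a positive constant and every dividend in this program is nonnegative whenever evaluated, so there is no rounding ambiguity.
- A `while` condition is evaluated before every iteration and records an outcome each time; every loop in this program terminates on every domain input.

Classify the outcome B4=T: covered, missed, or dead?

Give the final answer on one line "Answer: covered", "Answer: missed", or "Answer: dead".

no pool input records B4=T
checking all 180 inputs in the declared domain: B4=T is never recorded -> dead

Answer: dead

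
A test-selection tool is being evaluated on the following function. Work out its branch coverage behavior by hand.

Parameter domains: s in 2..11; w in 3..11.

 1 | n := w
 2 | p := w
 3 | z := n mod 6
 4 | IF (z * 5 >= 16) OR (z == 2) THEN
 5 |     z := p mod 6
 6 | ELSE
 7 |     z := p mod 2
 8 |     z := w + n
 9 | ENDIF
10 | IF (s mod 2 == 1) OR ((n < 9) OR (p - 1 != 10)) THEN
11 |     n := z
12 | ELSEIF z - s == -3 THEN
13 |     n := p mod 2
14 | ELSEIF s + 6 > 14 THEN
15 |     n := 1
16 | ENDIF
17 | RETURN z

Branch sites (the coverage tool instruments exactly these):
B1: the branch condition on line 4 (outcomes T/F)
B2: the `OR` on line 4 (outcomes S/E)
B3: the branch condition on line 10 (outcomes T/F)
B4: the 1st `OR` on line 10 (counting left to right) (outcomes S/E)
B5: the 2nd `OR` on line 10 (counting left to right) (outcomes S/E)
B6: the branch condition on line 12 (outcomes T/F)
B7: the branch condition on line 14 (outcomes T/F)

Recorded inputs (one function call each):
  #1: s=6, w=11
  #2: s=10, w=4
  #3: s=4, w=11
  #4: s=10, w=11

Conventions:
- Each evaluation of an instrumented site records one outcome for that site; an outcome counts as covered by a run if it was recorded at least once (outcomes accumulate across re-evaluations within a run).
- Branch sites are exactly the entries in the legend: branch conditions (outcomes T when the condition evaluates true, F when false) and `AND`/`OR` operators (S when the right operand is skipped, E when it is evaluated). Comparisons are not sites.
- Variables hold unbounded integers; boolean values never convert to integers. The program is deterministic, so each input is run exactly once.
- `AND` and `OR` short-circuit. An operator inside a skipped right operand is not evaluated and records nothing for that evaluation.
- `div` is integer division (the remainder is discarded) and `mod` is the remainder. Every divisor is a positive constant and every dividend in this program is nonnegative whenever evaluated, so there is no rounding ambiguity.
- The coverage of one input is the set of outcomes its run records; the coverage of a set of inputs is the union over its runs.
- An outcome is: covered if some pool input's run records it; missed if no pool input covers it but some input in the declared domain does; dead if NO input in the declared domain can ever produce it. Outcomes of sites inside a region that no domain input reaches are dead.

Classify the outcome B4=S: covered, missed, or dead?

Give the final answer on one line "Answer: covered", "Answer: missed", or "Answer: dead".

no pool input records B4=S
but domain input (s=3, w=3) does record it -> reachable, so missed

Answer: missed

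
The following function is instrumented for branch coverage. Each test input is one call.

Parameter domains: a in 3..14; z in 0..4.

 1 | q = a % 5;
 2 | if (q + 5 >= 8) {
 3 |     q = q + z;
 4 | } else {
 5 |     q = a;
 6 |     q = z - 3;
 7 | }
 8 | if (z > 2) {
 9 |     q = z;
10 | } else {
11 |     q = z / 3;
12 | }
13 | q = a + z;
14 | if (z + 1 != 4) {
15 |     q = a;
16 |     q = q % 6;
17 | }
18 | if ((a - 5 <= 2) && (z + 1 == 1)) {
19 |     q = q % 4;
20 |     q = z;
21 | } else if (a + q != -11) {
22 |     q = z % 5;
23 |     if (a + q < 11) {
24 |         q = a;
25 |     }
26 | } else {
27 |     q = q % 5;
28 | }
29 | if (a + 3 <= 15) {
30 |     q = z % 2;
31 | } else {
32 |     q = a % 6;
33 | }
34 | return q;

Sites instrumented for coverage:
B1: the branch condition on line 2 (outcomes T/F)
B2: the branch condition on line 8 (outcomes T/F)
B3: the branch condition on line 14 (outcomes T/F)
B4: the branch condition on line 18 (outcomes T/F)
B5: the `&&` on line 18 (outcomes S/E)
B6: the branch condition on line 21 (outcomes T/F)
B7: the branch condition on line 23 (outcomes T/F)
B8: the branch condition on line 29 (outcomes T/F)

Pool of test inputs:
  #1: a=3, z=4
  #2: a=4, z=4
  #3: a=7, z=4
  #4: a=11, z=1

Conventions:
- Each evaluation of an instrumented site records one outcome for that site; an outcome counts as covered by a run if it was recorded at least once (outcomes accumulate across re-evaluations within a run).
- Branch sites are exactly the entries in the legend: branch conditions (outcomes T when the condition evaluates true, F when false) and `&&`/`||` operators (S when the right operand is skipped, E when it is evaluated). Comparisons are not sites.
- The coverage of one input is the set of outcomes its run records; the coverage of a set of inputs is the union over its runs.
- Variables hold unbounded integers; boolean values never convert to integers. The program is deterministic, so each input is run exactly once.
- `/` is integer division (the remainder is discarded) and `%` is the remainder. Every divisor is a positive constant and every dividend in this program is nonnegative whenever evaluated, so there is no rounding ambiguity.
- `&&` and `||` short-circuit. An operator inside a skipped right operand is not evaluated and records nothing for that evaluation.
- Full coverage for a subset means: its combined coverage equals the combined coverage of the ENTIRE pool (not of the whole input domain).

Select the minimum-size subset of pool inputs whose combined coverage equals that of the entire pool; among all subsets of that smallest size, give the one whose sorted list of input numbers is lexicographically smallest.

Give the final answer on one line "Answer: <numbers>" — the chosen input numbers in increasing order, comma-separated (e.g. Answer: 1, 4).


input #1, a=3, z=4: events B1->T, B2->T, B3->T, B5->E, B4->F, B6->T, B7->T, B8->T; outcomes B1=T, B2=T, B3=T, B4=F, B5=E, B6=T, B7=T, B8=T
input #2, a=4, z=4: events B1->T, B2->T, B3->T, B5->E, B4->F, B6->T, B7->T, B8->T; outcomes B1=T, B2=T, B3=T, B4=F, B5=E, B6=T, B7=T, B8=T
input #3, a=7, z=4: events B1->F, B2->T, B3->T, B5->E, B4->F, B6->T, B7->F, B8->T; outcomes B1=F, B2=T, B3=T, B4=F, B5=E, B6=T, B7=F, B8=T
input #4, a=11, z=1: events B1->F, B2->F, B3->T, B5->S, B4->F, B6->T, B7->F, B8->T; outcomes B1=F, B2=F, B3=T, B4=F, B5=S, B6=T, B7=F, B8=T
the full pool covers 12 outcomes: B1=T, B1=F, B2=T, B2=F, B3=T, B4=F, B5=S, B5=E, B6=T, B7=T, B7=F, B8=T
no size-1 subset reaches all 12 outcomes (best union: 8/12)
at size 2, {1, 4} reaches all 12 outcomes; every lexicographically earlier size-2 subset fails
Answer: 1, 4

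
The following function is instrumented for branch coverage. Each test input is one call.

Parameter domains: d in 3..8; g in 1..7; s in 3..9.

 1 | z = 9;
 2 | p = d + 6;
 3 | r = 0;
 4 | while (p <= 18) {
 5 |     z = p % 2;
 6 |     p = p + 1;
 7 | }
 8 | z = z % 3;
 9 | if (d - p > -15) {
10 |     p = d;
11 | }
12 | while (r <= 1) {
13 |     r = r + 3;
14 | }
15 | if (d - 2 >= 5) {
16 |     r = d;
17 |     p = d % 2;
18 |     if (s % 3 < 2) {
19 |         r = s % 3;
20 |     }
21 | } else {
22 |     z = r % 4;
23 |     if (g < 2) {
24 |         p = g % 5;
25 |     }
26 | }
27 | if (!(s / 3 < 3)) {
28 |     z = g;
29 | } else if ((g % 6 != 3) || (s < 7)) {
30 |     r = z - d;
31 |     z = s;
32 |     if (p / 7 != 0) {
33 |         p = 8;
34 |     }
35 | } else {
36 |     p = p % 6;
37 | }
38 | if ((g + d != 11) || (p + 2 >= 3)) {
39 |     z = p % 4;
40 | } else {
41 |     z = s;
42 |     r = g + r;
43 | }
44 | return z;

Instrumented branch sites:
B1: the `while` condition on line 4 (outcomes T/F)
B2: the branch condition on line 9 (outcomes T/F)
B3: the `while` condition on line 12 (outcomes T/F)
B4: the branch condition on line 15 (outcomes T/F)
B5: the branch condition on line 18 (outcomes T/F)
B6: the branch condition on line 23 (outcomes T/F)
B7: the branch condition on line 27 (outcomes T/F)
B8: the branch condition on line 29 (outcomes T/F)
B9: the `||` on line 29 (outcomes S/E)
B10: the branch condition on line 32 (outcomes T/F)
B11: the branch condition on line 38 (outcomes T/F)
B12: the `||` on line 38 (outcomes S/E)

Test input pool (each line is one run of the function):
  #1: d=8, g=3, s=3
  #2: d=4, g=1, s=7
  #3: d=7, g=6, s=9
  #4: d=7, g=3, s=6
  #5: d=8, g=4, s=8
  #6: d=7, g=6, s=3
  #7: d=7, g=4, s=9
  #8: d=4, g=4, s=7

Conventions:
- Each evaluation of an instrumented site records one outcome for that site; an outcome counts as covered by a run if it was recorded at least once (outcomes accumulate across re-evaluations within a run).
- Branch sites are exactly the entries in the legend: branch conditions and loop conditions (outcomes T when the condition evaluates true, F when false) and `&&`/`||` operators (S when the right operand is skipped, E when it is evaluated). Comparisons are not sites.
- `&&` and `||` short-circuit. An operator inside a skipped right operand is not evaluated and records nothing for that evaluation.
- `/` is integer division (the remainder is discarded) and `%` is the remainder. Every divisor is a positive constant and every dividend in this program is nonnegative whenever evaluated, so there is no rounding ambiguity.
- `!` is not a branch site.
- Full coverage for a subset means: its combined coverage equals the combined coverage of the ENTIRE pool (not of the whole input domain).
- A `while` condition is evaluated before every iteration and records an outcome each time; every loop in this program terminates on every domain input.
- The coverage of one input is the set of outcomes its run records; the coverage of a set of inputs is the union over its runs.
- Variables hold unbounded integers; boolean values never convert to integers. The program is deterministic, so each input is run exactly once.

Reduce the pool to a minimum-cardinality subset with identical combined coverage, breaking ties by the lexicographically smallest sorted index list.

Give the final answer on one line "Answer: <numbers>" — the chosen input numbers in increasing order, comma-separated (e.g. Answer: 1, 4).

test 1 (d=8, g=3, s=3) fires B1->T, B1->T, B1->T, B1->T, B1->T, B1->F, B2->T, B3->T, B3->F, B4->T, B5->T, B7->F, B9->E, B8->T, ...; hits B1=T, B1=F, B2=T, B3=T, B3=F, B4=T, B5=T, B7=F, B8=T, B9=E, B10=F, B11=F, B12=E
test 2 (d=4, g=1, s=7) fires B1->T, B1->T, B1->T, B1->T, B1->T, B1->T, B1->T, B1->T, B1->T, B1->F, B2->F, B3->T, B3->F, B4->F, ...; hits B1=T, B1=F, B2=F, B3=T, B3=F, B4=F, B6=T, B7=F, B8=T, B9=S, B10=F, B11=T, B12=S
test 3 (d=7, g=6, s=9) fires B1->T, B1->T, B1->T, B1->T, B1->T, B1->T, B1->F, B2->T, B3->T, B3->F, B4->T, B5->T, B7->T, B12->S, ...; hits B1=T, B1=F, B2=T, B3=T, B3=F, B4=T, B5=T, B7=T, B11=T, B12=S
test 4 (d=7, g=3, s=6) fires B1->T, B1->T, B1->T, B1->T, B1->T, B1->T, B1->F, B2->T, B3->T, B3->F, B4->T, B5->T, B7->F, B9->E, ...; hits B1=T, B1=F, B2=T, B3=T, B3=F, B4=T, B5=T, B7=F, B8=T, B9=E, B10=F, B11=T, B12=S
test 5 (d=8, g=4, s=8) fires B1->T, B1->T, B1->T, B1->T, B1->T, B1->F, B2->T, B3->T, B3->F, B4->T, B5->F, B7->F, B9->S, B8->T, ...; hits B1=T, B1=F, B2=T, B3=T, B3=F, B4=T, B5=F, B7=F, B8=T, B9=S, B10=F, B11=T, B12=S
test 6 (d=7, g=6, s=3) fires B1->T, B1->T, B1->T, B1->T, B1->T, B1->T, B1->F, B2->T, B3->T, B3->F, B4->T, B5->T, B7->F, B9->S, ...; hits B1=T, B1=F, B2=T, B3=T, B3=F, B4=T, B5=T, B7=F, B8=T, B9=S, B10=F, B11=T, B12=S
test 7 (d=7, g=4, s=9) fires B1->T, B1->T, B1->T, B1->T, B1->T, B1->T, B1->F, B2->T, B3->T, B3->F, B4->T, B5->T, B7->T, B12->E, ...; hits B1=T, B1=F, B2=T, B3=T, B3=F, B4=T, B5=T, B7=T, B11=T, B12=E
test 8 (d=4, g=4, s=7) fires B1->T, B1->T, B1->T, B1->T, B1->T, B1->T, B1->T, B1->T, B1->T, B1->F, B2->F, B3->T, B3->F, B4->F, ...; hits B1=T, B1=F, B2=F, B3=T, B3=F, B4=F, B6=F, B7=F, B8=T, B9=S, B10=T, B11=T, B12=S
the full pool covers 23 outcomes: B1=T, B1=F, B2=T, B2=F, B3=T, B3=F, B4=T, B4=F, B5=T, B5=F, B6=T, B6=F, B7=T, B7=F, B8=T, B9=S, B9=E, B10=T, B10=F, B11=T, B11=F, B12=S, B12=E
no size-1 subset reaches all 23 outcomes (best union: 13/23)
no size-2 subset reaches all 23 outcomes (best union: 20/23)
no size-3 subset reaches all 23 outcomes (best union: 21/23)
no size-4 subset reaches all 23 outcomes (best union: 22/23)
inputs {1, 2, 3, 5, 8} (size 5) cover everything; no size-5 subset with a lexicographically smaller index list covers all 23

Answer: 1, 2, 3, 5, 8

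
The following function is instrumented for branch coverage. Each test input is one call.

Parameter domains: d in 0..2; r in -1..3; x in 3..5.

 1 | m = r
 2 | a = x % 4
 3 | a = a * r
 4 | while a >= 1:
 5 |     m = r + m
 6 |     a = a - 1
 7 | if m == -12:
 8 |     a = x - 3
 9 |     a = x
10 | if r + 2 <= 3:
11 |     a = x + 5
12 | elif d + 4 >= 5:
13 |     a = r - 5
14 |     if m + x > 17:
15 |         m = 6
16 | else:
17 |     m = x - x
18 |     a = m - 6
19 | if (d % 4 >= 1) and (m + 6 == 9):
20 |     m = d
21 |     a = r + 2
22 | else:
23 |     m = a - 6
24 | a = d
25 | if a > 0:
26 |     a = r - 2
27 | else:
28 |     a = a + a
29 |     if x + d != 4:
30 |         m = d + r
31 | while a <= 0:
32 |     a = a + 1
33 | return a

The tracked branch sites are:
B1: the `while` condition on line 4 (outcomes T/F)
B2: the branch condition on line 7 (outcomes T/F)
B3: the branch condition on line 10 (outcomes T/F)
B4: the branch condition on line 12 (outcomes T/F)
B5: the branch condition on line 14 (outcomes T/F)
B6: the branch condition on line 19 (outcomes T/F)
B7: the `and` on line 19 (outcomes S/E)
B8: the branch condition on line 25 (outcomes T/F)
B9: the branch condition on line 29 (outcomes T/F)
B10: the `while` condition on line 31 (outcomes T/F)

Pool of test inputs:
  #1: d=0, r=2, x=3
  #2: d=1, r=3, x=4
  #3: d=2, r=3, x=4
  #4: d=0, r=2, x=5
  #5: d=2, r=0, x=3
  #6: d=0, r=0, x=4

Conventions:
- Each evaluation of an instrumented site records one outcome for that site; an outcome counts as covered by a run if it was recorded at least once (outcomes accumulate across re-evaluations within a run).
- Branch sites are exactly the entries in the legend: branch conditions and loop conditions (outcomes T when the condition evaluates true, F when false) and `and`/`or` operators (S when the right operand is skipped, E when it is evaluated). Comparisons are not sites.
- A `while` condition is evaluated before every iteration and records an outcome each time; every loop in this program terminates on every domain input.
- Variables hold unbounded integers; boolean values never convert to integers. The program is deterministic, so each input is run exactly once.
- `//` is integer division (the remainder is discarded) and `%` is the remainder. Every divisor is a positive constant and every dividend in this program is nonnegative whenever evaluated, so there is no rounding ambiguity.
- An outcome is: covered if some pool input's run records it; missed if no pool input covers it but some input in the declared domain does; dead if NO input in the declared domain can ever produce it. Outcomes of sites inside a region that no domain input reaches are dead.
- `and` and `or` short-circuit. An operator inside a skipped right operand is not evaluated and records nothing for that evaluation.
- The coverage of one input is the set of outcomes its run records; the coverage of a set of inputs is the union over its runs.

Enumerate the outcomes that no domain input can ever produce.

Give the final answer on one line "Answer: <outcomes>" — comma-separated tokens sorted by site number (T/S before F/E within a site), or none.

sweeping the full domain (45 inputs) for each outcome:
  B2=T: never recorded by any domain input -> dead
  reachable outcomes have witnesses, e.g. B1=T (e.g. d=0, r=1, x=3), B1=F (e.g. d=0, r=-1, x=3), B2=F (e.g. d=0, r=-1, x=3), B3=T (e.g. d=0, r=-1, x=3)

Answer: B2=T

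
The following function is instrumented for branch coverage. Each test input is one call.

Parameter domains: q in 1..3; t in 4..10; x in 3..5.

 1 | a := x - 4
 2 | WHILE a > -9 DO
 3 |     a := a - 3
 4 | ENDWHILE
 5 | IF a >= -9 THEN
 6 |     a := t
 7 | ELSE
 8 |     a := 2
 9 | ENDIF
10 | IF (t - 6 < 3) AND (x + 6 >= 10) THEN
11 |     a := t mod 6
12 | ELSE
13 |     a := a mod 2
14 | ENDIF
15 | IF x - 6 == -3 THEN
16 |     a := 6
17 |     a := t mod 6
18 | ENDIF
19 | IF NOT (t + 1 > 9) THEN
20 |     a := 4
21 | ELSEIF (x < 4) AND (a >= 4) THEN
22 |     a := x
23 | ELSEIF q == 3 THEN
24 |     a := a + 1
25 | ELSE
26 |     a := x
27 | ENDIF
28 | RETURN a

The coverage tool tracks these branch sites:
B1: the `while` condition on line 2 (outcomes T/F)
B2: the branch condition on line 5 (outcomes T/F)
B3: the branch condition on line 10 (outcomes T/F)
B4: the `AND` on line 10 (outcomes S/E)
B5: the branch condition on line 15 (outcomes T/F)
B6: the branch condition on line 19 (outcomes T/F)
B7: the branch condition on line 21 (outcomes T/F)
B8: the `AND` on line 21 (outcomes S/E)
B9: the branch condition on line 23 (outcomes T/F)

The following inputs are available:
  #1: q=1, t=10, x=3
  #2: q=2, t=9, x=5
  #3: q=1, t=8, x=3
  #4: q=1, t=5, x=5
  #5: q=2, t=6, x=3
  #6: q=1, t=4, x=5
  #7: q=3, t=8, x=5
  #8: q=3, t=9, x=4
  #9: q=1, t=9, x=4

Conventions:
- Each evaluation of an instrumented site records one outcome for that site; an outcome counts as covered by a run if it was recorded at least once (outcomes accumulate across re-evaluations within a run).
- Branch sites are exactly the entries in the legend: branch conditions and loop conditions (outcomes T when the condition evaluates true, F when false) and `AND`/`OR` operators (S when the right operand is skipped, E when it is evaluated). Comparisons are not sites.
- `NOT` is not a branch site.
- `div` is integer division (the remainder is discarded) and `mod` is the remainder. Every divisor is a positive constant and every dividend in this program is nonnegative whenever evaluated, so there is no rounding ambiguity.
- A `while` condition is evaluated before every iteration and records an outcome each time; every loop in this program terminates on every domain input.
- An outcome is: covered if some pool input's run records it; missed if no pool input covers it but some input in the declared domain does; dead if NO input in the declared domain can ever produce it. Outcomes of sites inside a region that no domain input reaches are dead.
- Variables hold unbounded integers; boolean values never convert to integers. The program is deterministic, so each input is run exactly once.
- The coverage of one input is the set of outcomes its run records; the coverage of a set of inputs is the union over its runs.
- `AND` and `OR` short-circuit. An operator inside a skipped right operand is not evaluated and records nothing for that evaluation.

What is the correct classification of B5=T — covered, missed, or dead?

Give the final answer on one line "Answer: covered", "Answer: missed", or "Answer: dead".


B5=T is recorded by pool input(s) 1, 3, 5 -> covered
Answer: covered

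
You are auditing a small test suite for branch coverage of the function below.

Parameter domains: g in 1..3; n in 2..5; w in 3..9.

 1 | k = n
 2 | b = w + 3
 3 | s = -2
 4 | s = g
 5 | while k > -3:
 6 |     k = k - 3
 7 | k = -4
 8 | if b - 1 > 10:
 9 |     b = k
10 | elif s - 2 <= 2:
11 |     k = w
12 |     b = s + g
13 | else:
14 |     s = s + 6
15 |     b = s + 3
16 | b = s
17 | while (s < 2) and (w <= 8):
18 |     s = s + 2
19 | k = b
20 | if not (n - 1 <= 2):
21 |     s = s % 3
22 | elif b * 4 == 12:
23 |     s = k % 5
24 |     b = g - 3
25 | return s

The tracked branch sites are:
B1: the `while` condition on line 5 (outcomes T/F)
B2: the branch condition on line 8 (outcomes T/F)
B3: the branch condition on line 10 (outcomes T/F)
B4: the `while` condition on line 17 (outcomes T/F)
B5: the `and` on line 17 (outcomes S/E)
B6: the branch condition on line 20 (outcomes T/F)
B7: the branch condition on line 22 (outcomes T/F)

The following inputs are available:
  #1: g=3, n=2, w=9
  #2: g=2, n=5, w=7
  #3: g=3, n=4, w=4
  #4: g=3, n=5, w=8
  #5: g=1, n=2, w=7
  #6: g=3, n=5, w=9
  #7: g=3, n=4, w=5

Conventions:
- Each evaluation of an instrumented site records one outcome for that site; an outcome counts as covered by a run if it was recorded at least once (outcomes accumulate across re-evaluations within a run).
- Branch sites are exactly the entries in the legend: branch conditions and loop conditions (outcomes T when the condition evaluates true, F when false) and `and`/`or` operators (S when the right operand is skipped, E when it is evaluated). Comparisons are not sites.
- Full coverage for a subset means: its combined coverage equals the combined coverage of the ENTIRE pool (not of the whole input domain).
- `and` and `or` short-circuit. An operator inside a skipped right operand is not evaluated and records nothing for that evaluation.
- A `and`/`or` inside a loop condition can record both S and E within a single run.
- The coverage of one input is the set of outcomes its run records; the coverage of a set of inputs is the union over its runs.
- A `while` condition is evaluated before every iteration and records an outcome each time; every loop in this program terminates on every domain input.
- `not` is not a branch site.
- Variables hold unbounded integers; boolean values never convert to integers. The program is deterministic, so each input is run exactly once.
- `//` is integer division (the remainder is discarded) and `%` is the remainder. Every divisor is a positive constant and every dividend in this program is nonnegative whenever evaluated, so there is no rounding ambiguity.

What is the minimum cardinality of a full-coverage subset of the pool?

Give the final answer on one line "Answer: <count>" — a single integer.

input #1, g=3, n=2, w=9: events B1->T, B1->T, B1->F, B2->T, B5->S, B4->F, B6->F, B7->T; outcomes B1=T, B1=F, B2=T, B4=F, B5=S, B6=F, B7=T
input #2, g=2, n=5, w=7: events B1->T, B1->T, B1->T, B1->F, B2->F, B3->T, B5->S, B4->F, B6->T; outcomes B1=T, B1=F, B2=F, B3=T, B4=F, B5=S, B6=T
input #3, g=3, n=4, w=4: events B1->T, B1->T, B1->T, B1->F, B2->F, B3->T, B5->S, B4->F, B6->T; outcomes B1=T, B1=F, B2=F, B3=T, B4=F, B5=S, B6=T
input #4, g=3, n=5, w=8: events B1->T, B1->T, B1->T, B1->F, B2->F, B3->T, B5->S, B4->F, B6->T; outcomes B1=T, B1=F, B2=F, B3=T, B4=F, B5=S, B6=T
input #5, g=1, n=2, w=7: events B1->T, B1->T, B1->F, B2->F, B3->T, B5->E, B4->T, B5->S, B4->F, B6->F, B7->F; outcomes B1=T, B1=F, B2=F, B3=T, B4=T, B4=F, B5=S, B5=E, B6=F, B7=F
input #6, g=3, n=5, w=9: events B1->T, B1->T, B1->T, B1->F, B2->T, B5->S, B4->F, B6->T; outcomes B1=T, B1=F, B2=T, B4=F, B5=S, B6=T
input #7, g=3, n=4, w=5: events B1->T, B1->T, B1->T, B1->F, B2->F, B3->T, B5->S, B4->F, B6->T; outcomes B1=T, B1=F, B2=F, B3=T, B4=F, B5=S, B6=T
union over all inputs: B1=T, B1=F, B2=T, B2=F, B3=T, B4=T, B4=F, B5=S, B5=E, B6=T, B6=F, B7=T, B7=F (13 outcomes)
every size-1 subset falls short of the 13 outcomes (best: 10/13)
every size-2 subset falls short of the 13 outcomes (best: 12/13)
the canonical winner is {1, 2, 5}: size 3, full 13-outcome coverage, earliest index list among size-3 covers

Answer: 3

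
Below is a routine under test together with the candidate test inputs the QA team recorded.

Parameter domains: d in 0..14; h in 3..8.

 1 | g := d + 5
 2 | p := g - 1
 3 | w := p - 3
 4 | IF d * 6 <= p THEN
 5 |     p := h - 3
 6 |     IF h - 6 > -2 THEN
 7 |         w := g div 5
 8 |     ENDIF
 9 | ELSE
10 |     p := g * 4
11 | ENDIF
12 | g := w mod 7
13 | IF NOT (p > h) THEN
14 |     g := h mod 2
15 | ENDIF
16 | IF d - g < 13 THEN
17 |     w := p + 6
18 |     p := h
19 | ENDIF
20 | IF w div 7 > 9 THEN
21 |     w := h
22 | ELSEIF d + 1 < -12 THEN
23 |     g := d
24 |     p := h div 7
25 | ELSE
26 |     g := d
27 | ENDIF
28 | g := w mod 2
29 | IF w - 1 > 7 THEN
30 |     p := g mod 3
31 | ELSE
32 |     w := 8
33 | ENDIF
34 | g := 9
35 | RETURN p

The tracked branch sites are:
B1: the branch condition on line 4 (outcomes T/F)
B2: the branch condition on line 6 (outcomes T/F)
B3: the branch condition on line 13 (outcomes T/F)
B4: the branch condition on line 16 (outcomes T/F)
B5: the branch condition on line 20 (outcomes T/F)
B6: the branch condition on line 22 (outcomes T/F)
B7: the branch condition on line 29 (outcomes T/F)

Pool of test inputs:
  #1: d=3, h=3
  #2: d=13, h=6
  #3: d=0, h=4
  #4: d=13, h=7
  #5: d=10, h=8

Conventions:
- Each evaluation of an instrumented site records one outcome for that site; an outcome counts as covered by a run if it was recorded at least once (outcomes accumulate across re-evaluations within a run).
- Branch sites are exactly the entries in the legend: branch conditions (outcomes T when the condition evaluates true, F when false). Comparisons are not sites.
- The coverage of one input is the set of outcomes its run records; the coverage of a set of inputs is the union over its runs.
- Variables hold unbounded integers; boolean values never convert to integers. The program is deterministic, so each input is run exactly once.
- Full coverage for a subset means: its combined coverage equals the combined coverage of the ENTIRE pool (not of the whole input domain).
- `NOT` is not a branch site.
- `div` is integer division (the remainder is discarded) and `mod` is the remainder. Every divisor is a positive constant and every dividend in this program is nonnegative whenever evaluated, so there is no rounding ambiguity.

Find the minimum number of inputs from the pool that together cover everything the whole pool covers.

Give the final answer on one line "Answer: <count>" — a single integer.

input #1, d=3, h=3: events B1->F, B3->F, B4->T, B5->F, B6->F, B7->T; outcomes B1=F, B3=F, B4=T, B5=F, B6=F, B7=T
input #2, d=13, h=6: events B1->F, B3->F, B4->F, B5->F, B6->F, B7->T; outcomes B1=F, B3=F, B4=F, B5=F, B6=F, B7=T
input #3, d=0, h=4: events B1->T, B2->F, B3->T, B4->T, B5->F, B6->F, B7->F; outcomes B1=T, B2=F, B3=T, B4=T, B5=F, B6=F, B7=F
input #4, d=13, h=7: events B1->F, B3->F, B4->F, B5->F, B6->F, B7->T; outcomes B1=F, B3=F, B4=F, B5=F, B6=F, B7=T
input #5, d=10, h=8: events B1->F, B3->F, B4->T, B5->F, B6->F, B7->T; outcomes B1=F, B3=F, B4=T, B5=F, B6=F, B7=T
together the pool reaches 11 outcomes: B1=T, B1=F, B2=F, B3=T, B3=F, B4=T, B4=F, B5=F, B6=F, B7=T, B7=F
every size-1 subset falls short of the 11 outcomes (best: 7/11)
at size 2, {2, 3} reaches all 11 outcomes; every lexicographically earlier size-2 subset fails

Answer: 2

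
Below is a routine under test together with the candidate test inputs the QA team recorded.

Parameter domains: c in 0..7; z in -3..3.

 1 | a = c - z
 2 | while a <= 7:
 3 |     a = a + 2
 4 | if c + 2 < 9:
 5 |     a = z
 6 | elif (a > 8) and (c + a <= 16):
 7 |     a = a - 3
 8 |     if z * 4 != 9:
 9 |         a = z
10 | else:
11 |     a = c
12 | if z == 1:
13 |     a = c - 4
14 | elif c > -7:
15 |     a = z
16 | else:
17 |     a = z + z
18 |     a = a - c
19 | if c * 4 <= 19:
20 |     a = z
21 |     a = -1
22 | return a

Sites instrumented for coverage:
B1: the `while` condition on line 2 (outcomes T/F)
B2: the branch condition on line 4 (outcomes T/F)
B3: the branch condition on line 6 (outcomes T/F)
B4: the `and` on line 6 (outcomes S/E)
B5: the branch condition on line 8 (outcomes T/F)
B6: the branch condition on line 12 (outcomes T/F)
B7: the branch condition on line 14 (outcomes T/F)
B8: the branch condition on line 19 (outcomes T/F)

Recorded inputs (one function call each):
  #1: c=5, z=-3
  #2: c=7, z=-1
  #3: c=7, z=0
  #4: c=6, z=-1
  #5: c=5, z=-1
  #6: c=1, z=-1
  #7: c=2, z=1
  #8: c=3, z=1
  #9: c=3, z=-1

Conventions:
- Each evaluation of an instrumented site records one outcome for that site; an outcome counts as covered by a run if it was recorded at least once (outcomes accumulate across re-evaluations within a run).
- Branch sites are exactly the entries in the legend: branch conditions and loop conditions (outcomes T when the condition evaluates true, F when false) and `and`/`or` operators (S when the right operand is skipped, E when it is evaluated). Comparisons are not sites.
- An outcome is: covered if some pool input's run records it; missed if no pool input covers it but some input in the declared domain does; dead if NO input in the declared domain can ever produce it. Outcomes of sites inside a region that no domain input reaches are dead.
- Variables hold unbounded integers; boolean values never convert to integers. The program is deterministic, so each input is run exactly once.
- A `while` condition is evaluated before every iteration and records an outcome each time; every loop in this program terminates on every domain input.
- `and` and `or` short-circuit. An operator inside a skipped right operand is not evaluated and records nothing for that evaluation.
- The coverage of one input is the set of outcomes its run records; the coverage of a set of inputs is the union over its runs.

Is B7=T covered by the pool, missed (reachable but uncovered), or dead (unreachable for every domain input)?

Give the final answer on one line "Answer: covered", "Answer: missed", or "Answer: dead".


B7=T is recorded by pool input(s) 1, 2, 3, 4, 5, 6, 9 -> covered
Answer: covered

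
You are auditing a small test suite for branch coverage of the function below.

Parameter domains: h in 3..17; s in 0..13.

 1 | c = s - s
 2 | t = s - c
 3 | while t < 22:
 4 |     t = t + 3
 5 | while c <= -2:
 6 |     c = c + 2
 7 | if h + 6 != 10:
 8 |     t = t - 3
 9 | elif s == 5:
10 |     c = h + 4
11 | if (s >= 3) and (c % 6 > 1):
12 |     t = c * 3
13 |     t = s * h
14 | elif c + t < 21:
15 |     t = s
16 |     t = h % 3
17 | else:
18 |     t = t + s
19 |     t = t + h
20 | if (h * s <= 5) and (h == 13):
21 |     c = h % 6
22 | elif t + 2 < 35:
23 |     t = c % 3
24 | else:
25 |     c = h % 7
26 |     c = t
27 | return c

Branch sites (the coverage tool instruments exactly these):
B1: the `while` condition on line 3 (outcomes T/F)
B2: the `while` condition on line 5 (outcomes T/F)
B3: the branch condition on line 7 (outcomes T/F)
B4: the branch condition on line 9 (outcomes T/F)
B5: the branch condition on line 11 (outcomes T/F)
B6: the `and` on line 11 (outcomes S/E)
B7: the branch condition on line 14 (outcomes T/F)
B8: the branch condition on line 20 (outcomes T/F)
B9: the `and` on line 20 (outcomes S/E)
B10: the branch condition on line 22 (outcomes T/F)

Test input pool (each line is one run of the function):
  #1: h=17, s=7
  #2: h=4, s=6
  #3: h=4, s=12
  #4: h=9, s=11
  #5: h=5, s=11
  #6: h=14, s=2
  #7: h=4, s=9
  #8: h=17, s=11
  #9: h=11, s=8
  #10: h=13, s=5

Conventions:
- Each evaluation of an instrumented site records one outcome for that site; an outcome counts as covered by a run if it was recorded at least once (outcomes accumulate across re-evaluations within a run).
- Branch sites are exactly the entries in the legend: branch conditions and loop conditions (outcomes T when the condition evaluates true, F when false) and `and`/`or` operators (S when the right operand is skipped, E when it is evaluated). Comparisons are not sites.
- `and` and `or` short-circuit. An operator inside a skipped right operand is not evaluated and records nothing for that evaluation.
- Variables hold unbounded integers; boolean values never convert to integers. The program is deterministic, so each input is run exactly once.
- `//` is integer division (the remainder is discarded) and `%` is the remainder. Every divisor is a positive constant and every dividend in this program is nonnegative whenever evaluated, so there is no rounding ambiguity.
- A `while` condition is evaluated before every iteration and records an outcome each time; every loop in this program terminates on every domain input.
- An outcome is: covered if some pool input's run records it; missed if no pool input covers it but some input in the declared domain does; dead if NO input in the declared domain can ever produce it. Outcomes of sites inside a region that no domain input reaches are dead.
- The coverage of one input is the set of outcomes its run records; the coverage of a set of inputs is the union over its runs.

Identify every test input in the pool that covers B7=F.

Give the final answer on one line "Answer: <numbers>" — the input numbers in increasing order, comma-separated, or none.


input #1 (h=17, s=7): never hits B7=F
input #2 (h=4, s=6): hits B7=F
input #3 (h=4, s=12): hits B7=F
input #4 (h=9, s=11): never hits B7=F
input #5 (h=5, s=11): never hits B7=F
input #6 (h=14, s=2): never hits B7=F
input #7 (h=4, s=9): hits B7=F
input #8 (h=17, s=11): never hits B7=F
input #9 (h=11, s=8): never hits B7=F
input #10 (h=13, s=5): never hits B7=F
Answer: 2, 3, 7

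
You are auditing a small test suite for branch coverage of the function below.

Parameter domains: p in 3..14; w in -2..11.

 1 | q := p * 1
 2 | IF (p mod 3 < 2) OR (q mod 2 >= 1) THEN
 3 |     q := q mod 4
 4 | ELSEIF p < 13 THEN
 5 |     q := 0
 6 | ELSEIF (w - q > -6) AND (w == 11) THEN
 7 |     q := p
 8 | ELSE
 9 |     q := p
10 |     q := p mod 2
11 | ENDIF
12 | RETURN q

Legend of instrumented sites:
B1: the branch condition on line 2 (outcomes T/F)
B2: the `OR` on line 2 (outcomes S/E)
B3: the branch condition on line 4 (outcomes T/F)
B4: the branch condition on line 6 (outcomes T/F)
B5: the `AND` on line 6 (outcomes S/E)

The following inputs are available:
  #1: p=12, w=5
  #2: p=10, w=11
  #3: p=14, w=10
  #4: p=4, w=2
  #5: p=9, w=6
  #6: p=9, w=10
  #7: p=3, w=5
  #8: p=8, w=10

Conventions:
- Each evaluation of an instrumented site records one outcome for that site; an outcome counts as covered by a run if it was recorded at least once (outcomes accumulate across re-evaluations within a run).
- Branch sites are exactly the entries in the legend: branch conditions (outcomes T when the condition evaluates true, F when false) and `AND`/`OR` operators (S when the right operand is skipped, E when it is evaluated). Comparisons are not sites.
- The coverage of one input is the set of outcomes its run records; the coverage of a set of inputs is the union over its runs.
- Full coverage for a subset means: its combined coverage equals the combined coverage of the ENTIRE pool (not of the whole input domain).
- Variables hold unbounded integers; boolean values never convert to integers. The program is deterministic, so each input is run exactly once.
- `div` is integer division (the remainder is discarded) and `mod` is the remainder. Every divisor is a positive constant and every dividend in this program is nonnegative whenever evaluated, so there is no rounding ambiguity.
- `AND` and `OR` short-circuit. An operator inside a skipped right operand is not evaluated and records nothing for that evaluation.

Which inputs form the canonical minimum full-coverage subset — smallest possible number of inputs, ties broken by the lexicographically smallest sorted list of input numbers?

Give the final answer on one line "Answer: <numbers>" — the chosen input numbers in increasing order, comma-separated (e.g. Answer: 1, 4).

input #1 (p=12, w=5): covers B1=T, B2=S
input #2 (p=10, w=11): covers B1=T, B2=S
input #3 (p=14, w=10): covers B1=F, B2=E, B3=F, B4=F, B5=E
input #4 (p=4, w=2): covers B1=T, B2=S
input #5 (p=9, w=6): covers B1=T, B2=S
input #6 (p=9, w=10): covers B1=T, B2=S
input #7 (p=3, w=5): covers B1=T, B2=S
input #8 (p=8, w=10): covers B1=F, B2=E, B3=T
pool-wide coverage (8 outcomes): B1=T, B1=F, B2=S, B2=E, B3=T, B3=F, B4=F, B5=E
size 1 is not enough: best union over all size-1 subsets is 5/8
size 2 is not enough: best union over all size-2 subsets is 7/8
size 3: inputs {1, 3, 8} cover all 8 outcomes, and no lexicographically smaller subset of this size does

Answer: 1, 3, 8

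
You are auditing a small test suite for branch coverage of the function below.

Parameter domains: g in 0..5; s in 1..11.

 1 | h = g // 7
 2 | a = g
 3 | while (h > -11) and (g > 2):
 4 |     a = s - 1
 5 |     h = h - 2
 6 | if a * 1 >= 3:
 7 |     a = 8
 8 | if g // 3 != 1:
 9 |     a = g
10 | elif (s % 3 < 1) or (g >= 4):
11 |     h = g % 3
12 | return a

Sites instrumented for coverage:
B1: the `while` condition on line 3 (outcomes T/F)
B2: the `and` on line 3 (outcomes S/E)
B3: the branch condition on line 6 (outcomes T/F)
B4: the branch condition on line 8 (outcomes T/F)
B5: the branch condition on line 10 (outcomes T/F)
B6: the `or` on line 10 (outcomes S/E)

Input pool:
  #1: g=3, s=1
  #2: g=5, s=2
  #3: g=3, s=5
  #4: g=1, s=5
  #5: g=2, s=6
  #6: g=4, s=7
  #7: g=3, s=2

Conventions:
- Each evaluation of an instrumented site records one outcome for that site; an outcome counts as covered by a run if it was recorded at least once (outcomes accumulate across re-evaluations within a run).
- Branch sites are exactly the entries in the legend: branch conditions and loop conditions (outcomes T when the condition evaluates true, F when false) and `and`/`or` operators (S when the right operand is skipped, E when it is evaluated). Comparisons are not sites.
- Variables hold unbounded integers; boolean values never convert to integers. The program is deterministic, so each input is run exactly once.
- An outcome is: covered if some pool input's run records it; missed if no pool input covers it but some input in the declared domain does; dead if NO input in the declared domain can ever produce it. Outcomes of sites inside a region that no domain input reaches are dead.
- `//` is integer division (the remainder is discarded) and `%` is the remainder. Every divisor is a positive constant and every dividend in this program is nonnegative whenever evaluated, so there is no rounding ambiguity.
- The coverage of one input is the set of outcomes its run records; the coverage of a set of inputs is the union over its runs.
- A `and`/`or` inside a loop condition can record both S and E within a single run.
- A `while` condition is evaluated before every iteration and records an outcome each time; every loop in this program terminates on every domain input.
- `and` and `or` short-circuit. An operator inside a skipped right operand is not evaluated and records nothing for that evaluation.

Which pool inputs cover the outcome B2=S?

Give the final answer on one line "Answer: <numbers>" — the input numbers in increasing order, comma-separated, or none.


input #1 (g=3, s=1): records B2=S
input #2 (g=5, s=2): records B2=S
input #3 (g=3, s=5): records B2=S
input #4 (g=1, s=5): does not record B2=S
input #5 (g=2, s=6): does not record B2=S
input #6 (g=4, s=7): records B2=S
input #7 (g=3, s=2): records B2=S
Answer: 1, 2, 3, 6, 7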